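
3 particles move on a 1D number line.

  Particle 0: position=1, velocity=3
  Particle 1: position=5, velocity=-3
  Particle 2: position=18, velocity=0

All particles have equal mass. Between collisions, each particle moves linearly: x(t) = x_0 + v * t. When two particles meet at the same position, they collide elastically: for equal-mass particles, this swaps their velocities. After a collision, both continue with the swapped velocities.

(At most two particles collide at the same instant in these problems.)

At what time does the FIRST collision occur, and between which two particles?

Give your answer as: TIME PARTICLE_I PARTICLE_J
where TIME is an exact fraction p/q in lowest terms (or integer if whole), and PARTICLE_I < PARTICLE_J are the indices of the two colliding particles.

Answer: 2/3 0 1

Derivation:
Pair (0,1): pos 1,5 vel 3,-3 -> gap=4, closing at 6/unit, collide at t=2/3
Pair (1,2): pos 5,18 vel -3,0 -> not approaching (rel speed -3 <= 0)
Earliest collision: t=2/3 between 0 and 1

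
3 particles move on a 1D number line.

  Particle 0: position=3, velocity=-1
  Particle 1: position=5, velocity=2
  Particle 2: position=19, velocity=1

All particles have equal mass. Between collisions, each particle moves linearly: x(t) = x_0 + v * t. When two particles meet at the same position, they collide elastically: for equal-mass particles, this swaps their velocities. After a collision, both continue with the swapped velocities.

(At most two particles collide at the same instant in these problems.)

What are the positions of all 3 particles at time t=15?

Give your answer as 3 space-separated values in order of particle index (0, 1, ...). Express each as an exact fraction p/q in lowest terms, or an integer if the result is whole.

Answer: -12 34 35

Derivation:
Collision at t=14: particles 1 and 2 swap velocities; positions: p0=-11 p1=33 p2=33; velocities now: v0=-1 v1=1 v2=2
Advance to t=15 (no further collisions before then); velocities: v0=-1 v1=1 v2=2; positions = -12 34 35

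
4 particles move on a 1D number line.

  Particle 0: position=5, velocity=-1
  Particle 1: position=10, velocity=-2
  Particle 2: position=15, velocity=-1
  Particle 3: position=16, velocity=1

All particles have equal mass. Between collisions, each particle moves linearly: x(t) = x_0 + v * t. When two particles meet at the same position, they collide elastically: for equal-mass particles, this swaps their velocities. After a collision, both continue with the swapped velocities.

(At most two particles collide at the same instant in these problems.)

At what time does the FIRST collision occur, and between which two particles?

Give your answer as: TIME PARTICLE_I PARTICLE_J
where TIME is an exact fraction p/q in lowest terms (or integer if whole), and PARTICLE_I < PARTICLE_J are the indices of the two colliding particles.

Pair (0,1): pos 5,10 vel -1,-2 -> gap=5, closing at 1/unit, collide at t=5
Pair (1,2): pos 10,15 vel -2,-1 -> not approaching (rel speed -1 <= 0)
Pair (2,3): pos 15,16 vel -1,1 -> not approaching (rel speed -2 <= 0)
Earliest collision: t=5 between 0 and 1

Answer: 5 0 1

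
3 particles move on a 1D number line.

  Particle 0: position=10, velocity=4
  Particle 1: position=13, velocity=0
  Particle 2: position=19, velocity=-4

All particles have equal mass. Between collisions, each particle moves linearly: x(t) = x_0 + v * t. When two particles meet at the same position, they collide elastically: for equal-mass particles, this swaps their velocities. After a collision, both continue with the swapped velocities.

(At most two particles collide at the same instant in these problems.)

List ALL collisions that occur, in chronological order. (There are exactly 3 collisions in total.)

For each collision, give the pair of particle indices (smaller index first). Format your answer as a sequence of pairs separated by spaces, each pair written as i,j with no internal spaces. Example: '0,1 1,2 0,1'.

Answer: 0,1 1,2 0,1

Derivation:
Collision at t=3/4: particles 0 and 1 swap velocities; positions: p0=13 p1=13 p2=16; velocities now: v0=0 v1=4 v2=-4
Collision at t=9/8: particles 1 and 2 swap velocities; positions: p0=13 p1=29/2 p2=29/2; velocities now: v0=0 v1=-4 v2=4
Collision at t=3/2: particles 0 and 1 swap velocities; positions: p0=13 p1=13 p2=16; velocities now: v0=-4 v1=0 v2=4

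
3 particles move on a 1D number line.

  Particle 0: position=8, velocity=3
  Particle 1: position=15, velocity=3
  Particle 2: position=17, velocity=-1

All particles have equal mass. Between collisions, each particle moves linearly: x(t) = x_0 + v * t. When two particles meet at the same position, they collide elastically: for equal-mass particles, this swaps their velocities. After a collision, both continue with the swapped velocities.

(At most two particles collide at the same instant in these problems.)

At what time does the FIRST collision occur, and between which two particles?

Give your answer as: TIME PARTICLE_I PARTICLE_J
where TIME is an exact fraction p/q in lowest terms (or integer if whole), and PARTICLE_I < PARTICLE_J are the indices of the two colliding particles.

Answer: 1/2 1 2

Derivation:
Pair (0,1): pos 8,15 vel 3,3 -> not approaching (rel speed 0 <= 0)
Pair (1,2): pos 15,17 vel 3,-1 -> gap=2, closing at 4/unit, collide at t=1/2
Earliest collision: t=1/2 between 1 and 2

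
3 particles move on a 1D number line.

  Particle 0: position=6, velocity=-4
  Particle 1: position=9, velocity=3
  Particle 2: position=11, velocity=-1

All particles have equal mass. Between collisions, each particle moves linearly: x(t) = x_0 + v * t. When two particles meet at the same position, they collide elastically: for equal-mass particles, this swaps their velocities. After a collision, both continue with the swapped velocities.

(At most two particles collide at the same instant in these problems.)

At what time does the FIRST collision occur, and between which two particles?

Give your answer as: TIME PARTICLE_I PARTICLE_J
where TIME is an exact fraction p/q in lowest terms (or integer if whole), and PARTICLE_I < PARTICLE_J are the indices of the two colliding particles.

Pair (0,1): pos 6,9 vel -4,3 -> not approaching (rel speed -7 <= 0)
Pair (1,2): pos 9,11 vel 3,-1 -> gap=2, closing at 4/unit, collide at t=1/2
Earliest collision: t=1/2 between 1 and 2

Answer: 1/2 1 2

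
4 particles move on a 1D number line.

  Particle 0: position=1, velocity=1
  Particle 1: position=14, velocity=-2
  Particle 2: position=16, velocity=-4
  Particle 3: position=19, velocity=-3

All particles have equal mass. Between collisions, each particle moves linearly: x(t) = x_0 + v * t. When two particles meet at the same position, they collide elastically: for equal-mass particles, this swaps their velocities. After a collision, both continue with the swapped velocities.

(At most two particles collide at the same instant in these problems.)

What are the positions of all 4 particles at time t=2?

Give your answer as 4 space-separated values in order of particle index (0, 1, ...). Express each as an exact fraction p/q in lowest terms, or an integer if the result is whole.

Collision at t=1: particles 1 and 2 swap velocities; positions: p0=2 p1=12 p2=12 p3=16; velocities now: v0=1 v1=-4 v2=-2 v3=-3
Advance to t=2 (no further collisions before then); velocities: v0=1 v1=-4 v2=-2 v3=-3; positions = 3 8 10 13

Answer: 3 8 10 13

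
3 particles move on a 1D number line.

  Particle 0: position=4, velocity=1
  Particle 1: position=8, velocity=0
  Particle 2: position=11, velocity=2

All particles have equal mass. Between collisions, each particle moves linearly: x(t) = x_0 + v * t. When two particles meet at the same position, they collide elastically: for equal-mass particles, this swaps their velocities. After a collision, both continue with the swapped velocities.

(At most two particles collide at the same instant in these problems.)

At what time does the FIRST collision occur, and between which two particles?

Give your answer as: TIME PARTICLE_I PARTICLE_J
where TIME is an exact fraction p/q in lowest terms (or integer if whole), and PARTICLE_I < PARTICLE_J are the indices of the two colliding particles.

Pair (0,1): pos 4,8 vel 1,0 -> gap=4, closing at 1/unit, collide at t=4
Pair (1,2): pos 8,11 vel 0,2 -> not approaching (rel speed -2 <= 0)
Earliest collision: t=4 between 0 and 1

Answer: 4 0 1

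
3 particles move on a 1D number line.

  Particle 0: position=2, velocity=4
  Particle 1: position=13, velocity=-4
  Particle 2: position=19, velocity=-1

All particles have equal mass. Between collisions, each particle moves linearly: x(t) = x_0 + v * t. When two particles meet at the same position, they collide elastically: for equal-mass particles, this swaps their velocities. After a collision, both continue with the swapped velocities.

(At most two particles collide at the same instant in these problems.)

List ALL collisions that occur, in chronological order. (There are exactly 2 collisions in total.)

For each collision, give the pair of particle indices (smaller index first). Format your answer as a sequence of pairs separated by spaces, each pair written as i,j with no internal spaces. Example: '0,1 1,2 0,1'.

Answer: 0,1 1,2

Derivation:
Collision at t=11/8: particles 0 and 1 swap velocities; positions: p0=15/2 p1=15/2 p2=141/8; velocities now: v0=-4 v1=4 v2=-1
Collision at t=17/5: particles 1 and 2 swap velocities; positions: p0=-3/5 p1=78/5 p2=78/5; velocities now: v0=-4 v1=-1 v2=4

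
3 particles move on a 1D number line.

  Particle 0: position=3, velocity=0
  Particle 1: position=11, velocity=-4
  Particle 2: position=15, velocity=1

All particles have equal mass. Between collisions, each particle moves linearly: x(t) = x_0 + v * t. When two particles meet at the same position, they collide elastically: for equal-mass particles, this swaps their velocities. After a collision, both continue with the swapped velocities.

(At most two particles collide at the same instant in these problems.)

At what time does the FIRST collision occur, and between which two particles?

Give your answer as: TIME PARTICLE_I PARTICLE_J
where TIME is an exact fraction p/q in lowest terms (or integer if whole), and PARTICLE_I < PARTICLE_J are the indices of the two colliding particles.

Pair (0,1): pos 3,11 vel 0,-4 -> gap=8, closing at 4/unit, collide at t=2
Pair (1,2): pos 11,15 vel -4,1 -> not approaching (rel speed -5 <= 0)
Earliest collision: t=2 between 0 and 1

Answer: 2 0 1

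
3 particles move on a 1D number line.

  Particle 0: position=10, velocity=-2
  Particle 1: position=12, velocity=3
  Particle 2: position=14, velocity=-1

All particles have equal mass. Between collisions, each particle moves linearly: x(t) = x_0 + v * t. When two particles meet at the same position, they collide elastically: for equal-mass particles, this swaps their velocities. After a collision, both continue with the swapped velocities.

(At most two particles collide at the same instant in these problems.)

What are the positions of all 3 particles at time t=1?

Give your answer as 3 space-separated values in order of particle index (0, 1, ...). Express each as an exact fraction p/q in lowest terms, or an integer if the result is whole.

Collision at t=1/2: particles 1 and 2 swap velocities; positions: p0=9 p1=27/2 p2=27/2; velocities now: v0=-2 v1=-1 v2=3
Advance to t=1 (no further collisions before then); velocities: v0=-2 v1=-1 v2=3; positions = 8 13 15

Answer: 8 13 15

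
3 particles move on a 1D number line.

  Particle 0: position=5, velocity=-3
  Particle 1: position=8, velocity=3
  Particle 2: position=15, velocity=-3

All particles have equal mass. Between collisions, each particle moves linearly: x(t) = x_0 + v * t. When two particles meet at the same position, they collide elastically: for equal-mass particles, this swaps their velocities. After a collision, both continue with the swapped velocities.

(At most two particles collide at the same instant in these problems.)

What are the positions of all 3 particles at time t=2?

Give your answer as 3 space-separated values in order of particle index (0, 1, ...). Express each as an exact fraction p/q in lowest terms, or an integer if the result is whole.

Collision at t=7/6: particles 1 and 2 swap velocities; positions: p0=3/2 p1=23/2 p2=23/2; velocities now: v0=-3 v1=-3 v2=3
Advance to t=2 (no further collisions before then); velocities: v0=-3 v1=-3 v2=3; positions = -1 9 14

Answer: -1 9 14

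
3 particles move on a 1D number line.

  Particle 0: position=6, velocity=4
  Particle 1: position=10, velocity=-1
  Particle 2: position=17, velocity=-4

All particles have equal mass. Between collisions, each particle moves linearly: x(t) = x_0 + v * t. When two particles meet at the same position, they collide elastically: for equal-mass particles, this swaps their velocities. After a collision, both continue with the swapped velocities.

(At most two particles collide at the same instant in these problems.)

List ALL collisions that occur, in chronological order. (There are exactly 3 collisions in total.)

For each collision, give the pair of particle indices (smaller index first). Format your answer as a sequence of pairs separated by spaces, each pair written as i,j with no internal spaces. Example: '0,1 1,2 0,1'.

Answer: 0,1 1,2 0,1

Derivation:
Collision at t=4/5: particles 0 and 1 swap velocities; positions: p0=46/5 p1=46/5 p2=69/5; velocities now: v0=-1 v1=4 v2=-4
Collision at t=11/8: particles 1 and 2 swap velocities; positions: p0=69/8 p1=23/2 p2=23/2; velocities now: v0=-1 v1=-4 v2=4
Collision at t=7/3: particles 0 and 1 swap velocities; positions: p0=23/3 p1=23/3 p2=46/3; velocities now: v0=-4 v1=-1 v2=4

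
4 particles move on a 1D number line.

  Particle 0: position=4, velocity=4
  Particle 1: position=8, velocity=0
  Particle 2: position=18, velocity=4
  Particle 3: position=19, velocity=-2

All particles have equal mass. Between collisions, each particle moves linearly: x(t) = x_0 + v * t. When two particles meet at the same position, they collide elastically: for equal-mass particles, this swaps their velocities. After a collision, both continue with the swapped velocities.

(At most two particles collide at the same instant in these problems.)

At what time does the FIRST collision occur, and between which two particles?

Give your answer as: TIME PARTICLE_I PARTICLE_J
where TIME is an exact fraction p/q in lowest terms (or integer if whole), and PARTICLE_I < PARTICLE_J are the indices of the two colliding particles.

Answer: 1/6 2 3

Derivation:
Pair (0,1): pos 4,8 vel 4,0 -> gap=4, closing at 4/unit, collide at t=1
Pair (1,2): pos 8,18 vel 0,4 -> not approaching (rel speed -4 <= 0)
Pair (2,3): pos 18,19 vel 4,-2 -> gap=1, closing at 6/unit, collide at t=1/6
Earliest collision: t=1/6 between 2 and 3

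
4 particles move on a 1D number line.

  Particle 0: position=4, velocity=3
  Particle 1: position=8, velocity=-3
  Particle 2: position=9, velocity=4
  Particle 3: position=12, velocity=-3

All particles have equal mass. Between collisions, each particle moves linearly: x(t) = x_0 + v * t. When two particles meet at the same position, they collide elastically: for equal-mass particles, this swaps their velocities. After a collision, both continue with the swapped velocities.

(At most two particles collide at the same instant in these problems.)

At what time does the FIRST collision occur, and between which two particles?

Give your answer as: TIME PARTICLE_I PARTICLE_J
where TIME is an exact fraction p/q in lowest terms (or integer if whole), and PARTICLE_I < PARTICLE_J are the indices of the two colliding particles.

Answer: 3/7 2 3

Derivation:
Pair (0,1): pos 4,8 vel 3,-3 -> gap=4, closing at 6/unit, collide at t=2/3
Pair (1,2): pos 8,9 vel -3,4 -> not approaching (rel speed -7 <= 0)
Pair (2,3): pos 9,12 vel 4,-3 -> gap=3, closing at 7/unit, collide at t=3/7
Earliest collision: t=3/7 between 2 and 3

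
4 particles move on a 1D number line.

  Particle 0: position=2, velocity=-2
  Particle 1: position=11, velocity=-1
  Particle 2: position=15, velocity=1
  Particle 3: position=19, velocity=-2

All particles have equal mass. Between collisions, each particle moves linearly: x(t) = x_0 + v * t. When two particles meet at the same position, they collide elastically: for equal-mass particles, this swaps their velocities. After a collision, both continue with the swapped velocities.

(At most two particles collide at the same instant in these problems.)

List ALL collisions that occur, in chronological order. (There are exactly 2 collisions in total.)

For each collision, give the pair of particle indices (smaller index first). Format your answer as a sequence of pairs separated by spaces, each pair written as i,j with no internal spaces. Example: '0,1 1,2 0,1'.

Answer: 2,3 1,2

Derivation:
Collision at t=4/3: particles 2 and 3 swap velocities; positions: p0=-2/3 p1=29/3 p2=49/3 p3=49/3; velocities now: v0=-2 v1=-1 v2=-2 v3=1
Collision at t=8: particles 1 and 2 swap velocities; positions: p0=-14 p1=3 p2=3 p3=23; velocities now: v0=-2 v1=-2 v2=-1 v3=1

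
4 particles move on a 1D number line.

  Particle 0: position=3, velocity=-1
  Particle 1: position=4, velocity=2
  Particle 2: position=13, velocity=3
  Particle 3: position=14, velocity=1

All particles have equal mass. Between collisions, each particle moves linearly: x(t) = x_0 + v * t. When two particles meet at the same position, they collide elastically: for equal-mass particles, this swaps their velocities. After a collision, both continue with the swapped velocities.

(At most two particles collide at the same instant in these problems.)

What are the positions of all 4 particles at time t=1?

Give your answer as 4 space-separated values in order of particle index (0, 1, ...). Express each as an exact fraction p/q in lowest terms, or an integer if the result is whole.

Collision at t=1/2: particles 2 and 3 swap velocities; positions: p0=5/2 p1=5 p2=29/2 p3=29/2; velocities now: v0=-1 v1=2 v2=1 v3=3
Advance to t=1 (no further collisions before then); velocities: v0=-1 v1=2 v2=1 v3=3; positions = 2 6 15 16

Answer: 2 6 15 16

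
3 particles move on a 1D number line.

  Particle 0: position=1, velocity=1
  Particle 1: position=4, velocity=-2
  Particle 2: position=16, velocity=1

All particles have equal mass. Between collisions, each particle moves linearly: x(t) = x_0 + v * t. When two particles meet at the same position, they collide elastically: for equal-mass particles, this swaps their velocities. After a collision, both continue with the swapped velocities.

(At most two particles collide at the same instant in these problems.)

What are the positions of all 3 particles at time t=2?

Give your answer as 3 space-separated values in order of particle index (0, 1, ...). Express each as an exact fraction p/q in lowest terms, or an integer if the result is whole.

Answer: 0 3 18

Derivation:
Collision at t=1: particles 0 and 1 swap velocities; positions: p0=2 p1=2 p2=17; velocities now: v0=-2 v1=1 v2=1
Advance to t=2 (no further collisions before then); velocities: v0=-2 v1=1 v2=1; positions = 0 3 18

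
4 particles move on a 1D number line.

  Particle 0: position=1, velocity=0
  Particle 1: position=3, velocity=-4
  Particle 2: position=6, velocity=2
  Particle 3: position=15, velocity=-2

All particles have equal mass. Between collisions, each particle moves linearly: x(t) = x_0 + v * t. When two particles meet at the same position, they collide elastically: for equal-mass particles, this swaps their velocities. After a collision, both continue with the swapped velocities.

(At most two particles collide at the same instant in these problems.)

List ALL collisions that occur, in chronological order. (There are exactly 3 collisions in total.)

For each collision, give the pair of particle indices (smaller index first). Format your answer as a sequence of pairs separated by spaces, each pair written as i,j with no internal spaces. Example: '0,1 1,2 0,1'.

Collision at t=1/2: particles 0 and 1 swap velocities; positions: p0=1 p1=1 p2=7 p3=14; velocities now: v0=-4 v1=0 v2=2 v3=-2
Collision at t=9/4: particles 2 and 3 swap velocities; positions: p0=-6 p1=1 p2=21/2 p3=21/2; velocities now: v0=-4 v1=0 v2=-2 v3=2
Collision at t=7: particles 1 and 2 swap velocities; positions: p0=-25 p1=1 p2=1 p3=20; velocities now: v0=-4 v1=-2 v2=0 v3=2

Answer: 0,1 2,3 1,2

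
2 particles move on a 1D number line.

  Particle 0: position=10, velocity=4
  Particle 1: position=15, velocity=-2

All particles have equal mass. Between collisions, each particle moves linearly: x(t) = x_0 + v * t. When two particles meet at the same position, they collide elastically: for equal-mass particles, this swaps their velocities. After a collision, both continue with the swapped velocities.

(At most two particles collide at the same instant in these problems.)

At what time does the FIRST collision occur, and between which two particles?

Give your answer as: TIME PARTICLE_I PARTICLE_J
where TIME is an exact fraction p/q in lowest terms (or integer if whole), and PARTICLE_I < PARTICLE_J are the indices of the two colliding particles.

Pair (0,1): pos 10,15 vel 4,-2 -> gap=5, closing at 6/unit, collide at t=5/6
Earliest collision: t=5/6 between 0 and 1

Answer: 5/6 0 1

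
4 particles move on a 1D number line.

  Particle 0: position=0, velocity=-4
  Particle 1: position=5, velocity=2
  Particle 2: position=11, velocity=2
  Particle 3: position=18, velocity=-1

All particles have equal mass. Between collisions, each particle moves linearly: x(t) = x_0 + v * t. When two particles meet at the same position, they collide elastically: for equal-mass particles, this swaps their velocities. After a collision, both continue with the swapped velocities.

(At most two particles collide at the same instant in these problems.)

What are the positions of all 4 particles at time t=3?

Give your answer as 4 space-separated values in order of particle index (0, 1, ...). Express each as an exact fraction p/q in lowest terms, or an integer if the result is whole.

Answer: -12 11 15 17

Derivation:
Collision at t=7/3: particles 2 and 3 swap velocities; positions: p0=-28/3 p1=29/3 p2=47/3 p3=47/3; velocities now: v0=-4 v1=2 v2=-1 v3=2
Advance to t=3 (no further collisions before then); velocities: v0=-4 v1=2 v2=-1 v3=2; positions = -12 11 15 17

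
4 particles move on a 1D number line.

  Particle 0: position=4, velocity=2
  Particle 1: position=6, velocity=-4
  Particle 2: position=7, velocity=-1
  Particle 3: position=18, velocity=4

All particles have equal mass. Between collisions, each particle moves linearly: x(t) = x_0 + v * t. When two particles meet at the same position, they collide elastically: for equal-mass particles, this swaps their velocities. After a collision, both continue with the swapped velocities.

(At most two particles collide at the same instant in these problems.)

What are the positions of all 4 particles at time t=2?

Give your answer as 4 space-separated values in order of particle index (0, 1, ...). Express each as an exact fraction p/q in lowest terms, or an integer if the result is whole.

Collision at t=1/3: particles 0 and 1 swap velocities; positions: p0=14/3 p1=14/3 p2=20/3 p3=58/3; velocities now: v0=-4 v1=2 v2=-1 v3=4
Collision at t=1: particles 1 and 2 swap velocities; positions: p0=2 p1=6 p2=6 p3=22; velocities now: v0=-4 v1=-1 v2=2 v3=4
Advance to t=2 (no further collisions before then); velocities: v0=-4 v1=-1 v2=2 v3=4; positions = -2 5 8 26

Answer: -2 5 8 26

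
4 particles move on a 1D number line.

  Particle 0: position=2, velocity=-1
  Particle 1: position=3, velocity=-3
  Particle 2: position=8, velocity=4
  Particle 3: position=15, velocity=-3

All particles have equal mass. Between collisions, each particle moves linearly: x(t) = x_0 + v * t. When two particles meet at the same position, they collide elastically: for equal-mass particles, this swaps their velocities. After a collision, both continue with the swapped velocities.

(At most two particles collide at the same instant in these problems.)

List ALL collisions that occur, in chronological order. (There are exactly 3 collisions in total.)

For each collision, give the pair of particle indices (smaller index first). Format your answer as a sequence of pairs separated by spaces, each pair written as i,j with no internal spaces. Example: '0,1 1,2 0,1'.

Collision at t=1/2: particles 0 and 1 swap velocities; positions: p0=3/2 p1=3/2 p2=10 p3=27/2; velocities now: v0=-3 v1=-1 v2=4 v3=-3
Collision at t=1: particles 2 and 3 swap velocities; positions: p0=0 p1=1 p2=12 p3=12; velocities now: v0=-3 v1=-1 v2=-3 v3=4
Collision at t=13/2: particles 1 and 2 swap velocities; positions: p0=-33/2 p1=-9/2 p2=-9/2 p3=34; velocities now: v0=-3 v1=-3 v2=-1 v3=4

Answer: 0,1 2,3 1,2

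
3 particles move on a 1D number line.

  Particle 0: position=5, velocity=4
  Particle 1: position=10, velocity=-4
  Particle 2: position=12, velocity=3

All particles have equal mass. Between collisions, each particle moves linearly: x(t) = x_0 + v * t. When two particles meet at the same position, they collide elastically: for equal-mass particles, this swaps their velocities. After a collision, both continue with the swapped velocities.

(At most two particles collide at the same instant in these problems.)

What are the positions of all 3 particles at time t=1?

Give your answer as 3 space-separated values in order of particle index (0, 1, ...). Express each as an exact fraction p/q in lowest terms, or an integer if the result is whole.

Answer: 6 9 15

Derivation:
Collision at t=5/8: particles 0 and 1 swap velocities; positions: p0=15/2 p1=15/2 p2=111/8; velocities now: v0=-4 v1=4 v2=3
Advance to t=1 (no further collisions before then); velocities: v0=-4 v1=4 v2=3; positions = 6 9 15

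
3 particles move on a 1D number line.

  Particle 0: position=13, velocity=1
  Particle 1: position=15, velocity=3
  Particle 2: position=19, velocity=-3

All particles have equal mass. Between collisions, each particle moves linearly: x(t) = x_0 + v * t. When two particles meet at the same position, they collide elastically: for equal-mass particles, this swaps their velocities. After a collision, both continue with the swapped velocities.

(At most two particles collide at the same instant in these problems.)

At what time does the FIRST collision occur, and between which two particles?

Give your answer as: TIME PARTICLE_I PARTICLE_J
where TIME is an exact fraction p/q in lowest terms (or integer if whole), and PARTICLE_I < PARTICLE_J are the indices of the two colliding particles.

Answer: 2/3 1 2

Derivation:
Pair (0,1): pos 13,15 vel 1,3 -> not approaching (rel speed -2 <= 0)
Pair (1,2): pos 15,19 vel 3,-3 -> gap=4, closing at 6/unit, collide at t=2/3
Earliest collision: t=2/3 between 1 and 2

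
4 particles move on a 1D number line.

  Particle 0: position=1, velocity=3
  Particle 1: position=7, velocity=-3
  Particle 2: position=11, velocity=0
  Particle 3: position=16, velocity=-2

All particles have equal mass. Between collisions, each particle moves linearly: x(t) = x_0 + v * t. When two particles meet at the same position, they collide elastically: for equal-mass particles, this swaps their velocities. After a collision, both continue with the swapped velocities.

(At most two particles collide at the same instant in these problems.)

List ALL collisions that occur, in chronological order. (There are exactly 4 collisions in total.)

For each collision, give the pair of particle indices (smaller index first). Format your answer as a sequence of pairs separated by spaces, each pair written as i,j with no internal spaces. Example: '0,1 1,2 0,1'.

Collision at t=1: particles 0 and 1 swap velocities; positions: p0=4 p1=4 p2=11 p3=14; velocities now: v0=-3 v1=3 v2=0 v3=-2
Collision at t=5/2: particles 2 and 3 swap velocities; positions: p0=-1/2 p1=17/2 p2=11 p3=11; velocities now: v0=-3 v1=3 v2=-2 v3=0
Collision at t=3: particles 1 and 2 swap velocities; positions: p0=-2 p1=10 p2=10 p3=11; velocities now: v0=-3 v1=-2 v2=3 v3=0
Collision at t=10/3: particles 2 and 3 swap velocities; positions: p0=-3 p1=28/3 p2=11 p3=11; velocities now: v0=-3 v1=-2 v2=0 v3=3

Answer: 0,1 2,3 1,2 2,3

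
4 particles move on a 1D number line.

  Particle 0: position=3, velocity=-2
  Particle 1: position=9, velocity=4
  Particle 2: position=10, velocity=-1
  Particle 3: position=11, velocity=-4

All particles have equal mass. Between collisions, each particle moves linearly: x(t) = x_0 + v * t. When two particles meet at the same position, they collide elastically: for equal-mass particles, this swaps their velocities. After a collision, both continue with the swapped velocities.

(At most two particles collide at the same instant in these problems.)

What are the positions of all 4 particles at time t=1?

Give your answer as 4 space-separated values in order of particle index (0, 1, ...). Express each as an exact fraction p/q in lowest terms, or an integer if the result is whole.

Answer: 1 7 9 13

Derivation:
Collision at t=1/5: particles 1 and 2 swap velocities; positions: p0=13/5 p1=49/5 p2=49/5 p3=51/5; velocities now: v0=-2 v1=-1 v2=4 v3=-4
Collision at t=1/4: particles 2 and 3 swap velocities; positions: p0=5/2 p1=39/4 p2=10 p3=10; velocities now: v0=-2 v1=-1 v2=-4 v3=4
Collision at t=1/3: particles 1 and 2 swap velocities; positions: p0=7/3 p1=29/3 p2=29/3 p3=31/3; velocities now: v0=-2 v1=-4 v2=-1 v3=4
Advance to t=1 (no further collisions before then); velocities: v0=-2 v1=-4 v2=-1 v3=4; positions = 1 7 9 13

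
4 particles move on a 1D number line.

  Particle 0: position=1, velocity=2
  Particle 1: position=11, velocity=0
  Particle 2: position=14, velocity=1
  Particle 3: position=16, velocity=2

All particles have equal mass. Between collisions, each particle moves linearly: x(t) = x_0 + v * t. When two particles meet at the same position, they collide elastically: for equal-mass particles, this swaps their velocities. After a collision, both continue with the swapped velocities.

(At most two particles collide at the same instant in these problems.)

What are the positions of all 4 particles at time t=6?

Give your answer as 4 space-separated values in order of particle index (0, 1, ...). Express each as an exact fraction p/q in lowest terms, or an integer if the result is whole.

Collision at t=5: particles 0 and 1 swap velocities; positions: p0=11 p1=11 p2=19 p3=26; velocities now: v0=0 v1=2 v2=1 v3=2
Advance to t=6 (no further collisions before then); velocities: v0=0 v1=2 v2=1 v3=2; positions = 11 13 20 28

Answer: 11 13 20 28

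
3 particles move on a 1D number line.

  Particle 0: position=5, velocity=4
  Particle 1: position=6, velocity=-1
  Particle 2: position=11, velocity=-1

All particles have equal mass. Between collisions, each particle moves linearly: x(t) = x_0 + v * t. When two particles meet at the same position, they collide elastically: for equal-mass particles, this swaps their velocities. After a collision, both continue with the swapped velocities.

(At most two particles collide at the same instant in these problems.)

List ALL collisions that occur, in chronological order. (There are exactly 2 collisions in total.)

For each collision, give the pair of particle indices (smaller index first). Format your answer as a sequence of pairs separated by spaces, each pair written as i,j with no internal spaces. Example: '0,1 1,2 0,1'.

Collision at t=1/5: particles 0 and 1 swap velocities; positions: p0=29/5 p1=29/5 p2=54/5; velocities now: v0=-1 v1=4 v2=-1
Collision at t=6/5: particles 1 and 2 swap velocities; positions: p0=24/5 p1=49/5 p2=49/5; velocities now: v0=-1 v1=-1 v2=4

Answer: 0,1 1,2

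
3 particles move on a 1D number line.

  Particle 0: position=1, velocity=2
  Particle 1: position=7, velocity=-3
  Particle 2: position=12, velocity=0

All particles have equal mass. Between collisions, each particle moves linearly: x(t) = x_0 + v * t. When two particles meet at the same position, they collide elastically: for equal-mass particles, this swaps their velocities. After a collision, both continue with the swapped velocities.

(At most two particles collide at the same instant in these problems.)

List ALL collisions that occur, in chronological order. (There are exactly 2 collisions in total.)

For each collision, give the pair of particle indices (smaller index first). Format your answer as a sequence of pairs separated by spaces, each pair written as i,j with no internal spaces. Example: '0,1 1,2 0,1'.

Collision at t=6/5: particles 0 and 1 swap velocities; positions: p0=17/5 p1=17/5 p2=12; velocities now: v0=-3 v1=2 v2=0
Collision at t=11/2: particles 1 and 2 swap velocities; positions: p0=-19/2 p1=12 p2=12; velocities now: v0=-3 v1=0 v2=2

Answer: 0,1 1,2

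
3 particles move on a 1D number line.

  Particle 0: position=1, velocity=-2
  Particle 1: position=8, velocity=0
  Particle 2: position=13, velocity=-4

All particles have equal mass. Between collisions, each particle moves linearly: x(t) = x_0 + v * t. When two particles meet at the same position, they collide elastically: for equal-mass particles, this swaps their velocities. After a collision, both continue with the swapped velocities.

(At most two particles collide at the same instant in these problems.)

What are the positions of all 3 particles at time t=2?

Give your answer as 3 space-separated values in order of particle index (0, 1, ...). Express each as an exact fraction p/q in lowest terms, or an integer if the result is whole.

Answer: -3 5 8

Derivation:
Collision at t=5/4: particles 1 and 2 swap velocities; positions: p0=-3/2 p1=8 p2=8; velocities now: v0=-2 v1=-4 v2=0
Advance to t=2 (no further collisions before then); velocities: v0=-2 v1=-4 v2=0; positions = -3 5 8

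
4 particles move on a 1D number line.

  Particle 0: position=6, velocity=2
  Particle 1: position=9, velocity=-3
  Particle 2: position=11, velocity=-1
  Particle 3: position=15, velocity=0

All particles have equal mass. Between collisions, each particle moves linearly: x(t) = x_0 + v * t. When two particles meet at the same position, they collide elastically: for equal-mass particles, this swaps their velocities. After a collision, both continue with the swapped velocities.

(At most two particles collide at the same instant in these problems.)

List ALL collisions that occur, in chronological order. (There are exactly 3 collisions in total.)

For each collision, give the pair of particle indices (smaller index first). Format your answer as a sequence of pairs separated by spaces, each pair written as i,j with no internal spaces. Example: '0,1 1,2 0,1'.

Collision at t=3/5: particles 0 and 1 swap velocities; positions: p0=36/5 p1=36/5 p2=52/5 p3=15; velocities now: v0=-3 v1=2 v2=-1 v3=0
Collision at t=5/3: particles 1 and 2 swap velocities; positions: p0=4 p1=28/3 p2=28/3 p3=15; velocities now: v0=-3 v1=-1 v2=2 v3=0
Collision at t=9/2: particles 2 and 3 swap velocities; positions: p0=-9/2 p1=13/2 p2=15 p3=15; velocities now: v0=-3 v1=-1 v2=0 v3=2

Answer: 0,1 1,2 2,3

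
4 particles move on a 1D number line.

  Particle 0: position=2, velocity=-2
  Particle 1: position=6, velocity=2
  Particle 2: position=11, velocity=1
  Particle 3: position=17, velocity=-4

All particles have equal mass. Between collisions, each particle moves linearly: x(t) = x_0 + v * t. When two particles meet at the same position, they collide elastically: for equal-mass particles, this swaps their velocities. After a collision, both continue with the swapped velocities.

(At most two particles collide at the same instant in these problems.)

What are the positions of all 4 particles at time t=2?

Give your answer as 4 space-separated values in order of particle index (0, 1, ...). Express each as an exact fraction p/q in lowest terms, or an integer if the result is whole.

Collision at t=6/5: particles 2 and 3 swap velocities; positions: p0=-2/5 p1=42/5 p2=61/5 p3=61/5; velocities now: v0=-2 v1=2 v2=-4 v3=1
Collision at t=11/6: particles 1 and 2 swap velocities; positions: p0=-5/3 p1=29/3 p2=29/3 p3=77/6; velocities now: v0=-2 v1=-4 v2=2 v3=1
Advance to t=2 (no further collisions before then); velocities: v0=-2 v1=-4 v2=2 v3=1; positions = -2 9 10 13

Answer: -2 9 10 13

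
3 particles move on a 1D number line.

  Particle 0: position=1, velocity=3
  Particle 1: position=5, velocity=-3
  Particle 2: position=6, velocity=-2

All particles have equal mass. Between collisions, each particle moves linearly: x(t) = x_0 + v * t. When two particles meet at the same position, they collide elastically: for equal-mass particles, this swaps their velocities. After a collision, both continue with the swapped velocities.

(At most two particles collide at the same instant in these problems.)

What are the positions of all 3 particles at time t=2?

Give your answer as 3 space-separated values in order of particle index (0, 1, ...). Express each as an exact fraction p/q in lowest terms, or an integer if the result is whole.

Collision at t=2/3: particles 0 and 1 swap velocities; positions: p0=3 p1=3 p2=14/3; velocities now: v0=-3 v1=3 v2=-2
Collision at t=1: particles 1 and 2 swap velocities; positions: p0=2 p1=4 p2=4; velocities now: v0=-3 v1=-2 v2=3
Advance to t=2 (no further collisions before then); velocities: v0=-3 v1=-2 v2=3; positions = -1 2 7

Answer: -1 2 7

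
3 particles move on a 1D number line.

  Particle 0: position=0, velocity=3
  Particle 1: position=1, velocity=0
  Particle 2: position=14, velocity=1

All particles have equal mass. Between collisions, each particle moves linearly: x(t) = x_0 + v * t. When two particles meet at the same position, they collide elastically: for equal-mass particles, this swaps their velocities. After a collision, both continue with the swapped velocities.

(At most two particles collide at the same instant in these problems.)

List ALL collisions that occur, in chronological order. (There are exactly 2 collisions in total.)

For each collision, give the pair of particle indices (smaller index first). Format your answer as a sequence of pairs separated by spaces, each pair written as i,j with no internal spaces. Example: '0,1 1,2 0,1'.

Answer: 0,1 1,2

Derivation:
Collision at t=1/3: particles 0 and 1 swap velocities; positions: p0=1 p1=1 p2=43/3; velocities now: v0=0 v1=3 v2=1
Collision at t=7: particles 1 and 2 swap velocities; positions: p0=1 p1=21 p2=21; velocities now: v0=0 v1=1 v2=3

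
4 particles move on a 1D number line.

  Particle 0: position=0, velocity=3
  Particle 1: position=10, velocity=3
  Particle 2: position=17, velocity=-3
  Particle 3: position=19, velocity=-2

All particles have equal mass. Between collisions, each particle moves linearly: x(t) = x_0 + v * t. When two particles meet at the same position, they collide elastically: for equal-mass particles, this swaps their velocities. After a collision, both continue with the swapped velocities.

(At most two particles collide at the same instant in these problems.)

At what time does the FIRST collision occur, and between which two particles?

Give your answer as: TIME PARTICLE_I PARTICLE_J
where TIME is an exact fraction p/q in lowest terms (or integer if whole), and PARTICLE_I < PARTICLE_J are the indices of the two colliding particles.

Answer: 7/6 1 2

Derivation:
Pair (0,1): pos 0,10 vel 3,3 -> not approaching (rel speed 0 <= 0)
Pair (1,2): pos 10,17 vel 3,-3 -> gap=7, closing at 6/unit, collide at t=7/6
Pair (2,3): pos 17,19 vel -3,-2 -> not approaching (rel speed -1 <= 0)
Earliest collision: t=7/6 between 1 and 2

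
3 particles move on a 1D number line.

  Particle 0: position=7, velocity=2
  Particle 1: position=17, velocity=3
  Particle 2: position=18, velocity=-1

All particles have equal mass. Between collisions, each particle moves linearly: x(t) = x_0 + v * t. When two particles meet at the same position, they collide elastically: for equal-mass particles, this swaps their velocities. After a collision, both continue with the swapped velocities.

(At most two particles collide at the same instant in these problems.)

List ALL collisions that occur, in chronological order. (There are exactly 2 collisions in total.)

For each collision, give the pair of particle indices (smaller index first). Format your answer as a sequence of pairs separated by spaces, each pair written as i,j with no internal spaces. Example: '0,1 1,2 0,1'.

Collision at t=1/4: particles 1 and 2 swap velocities; positions: p0=15/2 p1=71/4 p2=71/4; velocities now: v0=2 v1=-1 v2=3
Collision at t=11/3: particles 0 and 1 swap velocities; positions: p0=43/3 p1=43/3 p2=28; velocities now: v0=-1 v1=2 v2=3

Answer: 1,2 0,1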